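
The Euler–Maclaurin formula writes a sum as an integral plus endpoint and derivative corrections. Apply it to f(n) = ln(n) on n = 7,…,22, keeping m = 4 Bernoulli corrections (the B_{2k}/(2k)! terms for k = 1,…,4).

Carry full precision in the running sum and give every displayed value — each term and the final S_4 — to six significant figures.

The integral term ∫_7^22 ln(x) dx = 39.3816.
½[f(7) + f(22)] = ½[1.94591 + 3.09104] = 2.51848.
So far: 41.9000.
k=1: B_{2}/(2)! × [f^{(1)}(22) − f^{(1)}(7)] = 1/12 × (0.0454545 − 0.142857) = -0.00811688.
Partial sum through k=1: 41.8919.
k=2: B_{4}/(4)! × [f^{(3)}(22) − f^{(3)}(7)] = −1/720 × (0.000187829 − 0.00583090) = 7.83760e-06.
Partial sum through k=2: 41.8919.
k=3: B_{6}/(6)! × [f^{(5)}(22) − f^{(5)}(7)] = 1/30240 × (4.65691e-06 − 0.00142798) = -4.70674e-08.
Partial sum through k=3: 41.8919.
k=4: B_{8}/(8)! × [f^{(7)}(22) − f^{(7)}(7)] = −1/1209600 × (2.88651e-07 − 0.000874271) = 7.22539e-10.

S_4 ≈ 41.8919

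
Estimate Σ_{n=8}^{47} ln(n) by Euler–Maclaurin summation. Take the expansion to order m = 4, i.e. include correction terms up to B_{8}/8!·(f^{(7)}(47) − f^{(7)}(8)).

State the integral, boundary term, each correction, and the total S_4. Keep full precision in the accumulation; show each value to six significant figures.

S_4 ≈ 128.278

The integral term ∫_8^47 ln(x) dx = 125.321.
Endpoint term: (f(8) + f(47))/2 = (2.07944 + 3.85015)/2 = 2.96479.
Running total after boundary: 128.286.
Correction k=1: B_{2}/2! · (f^{(1)}(47) − f^{(1)}(8)) = 1/12 · (0.0212766 − 0.125000) = -0.00864362.
Partial sum through k=1: 128.278.
Correction k=2: B_{4}/4! · (f^{(3)}(47) − f^{(3)}(8)) = −1/720 · (1.92636e-05 − 0.00390625) = 5.39859e-06.
Partial sum through k=2: 128.278.
Correction k=3: B_{6}/6! · (f^{(5)}(47) − f^{(5)}(8)) = 1/30240 · (1.04646e-07 − 0.000732422) = -2.42168e-08.
Partial sum through k=3: 128.278.
Correction k=4: B_{8}/8! · (f^{(7)}(47) − f^{(7)}(8)) = −1/1209600 · (1.42117e-09 − 0.000343323) = 2.83830e-10.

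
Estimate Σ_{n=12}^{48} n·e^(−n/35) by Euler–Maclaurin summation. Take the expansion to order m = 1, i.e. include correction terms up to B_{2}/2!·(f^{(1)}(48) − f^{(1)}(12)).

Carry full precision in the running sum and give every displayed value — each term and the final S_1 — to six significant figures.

∫_12^48 x·e^(−x/35) dx evaluates to 430.395.
½[f(12) + f(48)] = ½[8.51688 + 12.1797] = 10.3483.
Integral + boundary = 440.743.
Correction k=1: B_{2}/2! · (f^{(1)}(48) − f^{(1)}(12)) = 1/12 · (-0.0942478 − 0.466400) = -0.0467207.

S_1 ≈ 440.696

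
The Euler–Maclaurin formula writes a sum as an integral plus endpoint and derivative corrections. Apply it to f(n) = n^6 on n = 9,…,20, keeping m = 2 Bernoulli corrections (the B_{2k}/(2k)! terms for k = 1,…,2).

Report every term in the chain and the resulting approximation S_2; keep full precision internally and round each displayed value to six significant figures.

∫_9^20 x^6 dx evaluates to 1.82174e+08.
½[f(9) + f(20)] = ½[531441 + 6.40000e+07] = 3.22657e+07.
Integral + boundary = 2.14440e+08.
k=1: B_{2}/(2)! × [f^{(1)}(20) − f^{(1)}(9)] = 1/12 × (1.92000e+07 − 354294) = 1.57048e+06.
After k=1: 2.16010e+08.
k=2: B_{4}/(4)! × [f^{(3)}(20) − f^{(3)}(9)] = −1/720 × (960000 − 87480.0) = -1211.83.

S_2 ≈ 2.16009e+08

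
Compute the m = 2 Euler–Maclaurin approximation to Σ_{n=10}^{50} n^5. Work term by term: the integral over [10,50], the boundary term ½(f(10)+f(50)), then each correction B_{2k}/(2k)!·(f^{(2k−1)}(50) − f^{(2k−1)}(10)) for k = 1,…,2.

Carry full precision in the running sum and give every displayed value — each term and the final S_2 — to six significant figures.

S_2 ≈ 2.76290e+09

Integral: ∫_10^50 x^5 dx = 2.60400e+09.
Endpoint term: (f(10) + f(50))/2 = (100000 + 3.12500e+08)/2 = 1.56300e+08.
Running total after boundary: 2.76030e+09.
k=1: B_{2}/(2)! × [f^{(1)}(50) − f^{(1)}(10)] = 1/12 × (3.12500e+07 − 50000.0) = 2.60000e+06.
Partial sum through k=1: 2.76290e+09.
k=2: B_{4}/(4)! × [f^{(3)}(50) − f^{(3)}(10)] = −1/720 × (150000 − 6000.00) = -200.000.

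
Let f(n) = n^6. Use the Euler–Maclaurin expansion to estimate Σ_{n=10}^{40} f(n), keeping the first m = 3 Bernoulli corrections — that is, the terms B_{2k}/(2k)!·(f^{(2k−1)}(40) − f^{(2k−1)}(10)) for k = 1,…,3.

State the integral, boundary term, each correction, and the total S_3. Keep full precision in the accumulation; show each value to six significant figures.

The integral term ∫_10^40 x^6 dx = 2.34043e+10.
½[f(10) + f(40)] = ½[1.00000e+06 + 4.09600e+09] = 2.04850e+09.
Running total after boundary: 2.54528e+10.
Order-1 term: 1/12 · (6.14400e+08 − 600000) = 5.11500e+07.
Running total after k=1: 2.55039e+10.
Order-2 term: −1/720 · (7.68000e+06 − 120000) = -10500.0.
Running total after k=2: 2.55039e+10.
Order-3 term: 1/30240 · (28800.0 − 7200.00) = 0.714286.

S_3 ≈ 2.55039e+10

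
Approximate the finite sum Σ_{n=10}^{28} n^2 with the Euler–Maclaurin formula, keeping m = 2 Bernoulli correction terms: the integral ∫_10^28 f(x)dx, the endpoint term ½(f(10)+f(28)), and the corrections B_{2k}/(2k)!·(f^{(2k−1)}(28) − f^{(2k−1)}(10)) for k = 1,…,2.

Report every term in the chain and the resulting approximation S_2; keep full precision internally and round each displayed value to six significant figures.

Integral: ∫_10^28 x^2 dx = 6984.00.
Boundary: ½(f(10) + f(28)) = ½(100.000 + 784.000) = 442.000.
Integral + boundary = 7426.00.
Order-1 term: 1/12 · (56.0000 − 20.0000) = 3.00000.
After k=1: 7429.00.
Order-2 term: −1/720 · (0.00000 − 0.00000) = 0.00000.

S_2 ≈ 7429.00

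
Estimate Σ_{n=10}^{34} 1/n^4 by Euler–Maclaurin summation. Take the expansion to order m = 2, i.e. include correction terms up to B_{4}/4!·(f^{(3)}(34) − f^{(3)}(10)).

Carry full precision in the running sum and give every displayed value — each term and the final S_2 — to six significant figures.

∫_10^34 1/x^4 dx evaluates to 0.000324852.
Boundary: ½(f(10) + f(34)) = ½(0.000100000 + 7.48315e-07) = 5.03742e-05.
Running total after boundary: 0.000375227.
Order-1 term: 1/12 · (-8.80370e-08 − (-4.00000e-05)) = 3.32600e-06.
After k=1: 0.000378553.
Order-2 term: −1/720 · (-2.28470e-09 − (-1.20000e-05)) = -1.66635e-08.

S_2 ≈ 0.000378536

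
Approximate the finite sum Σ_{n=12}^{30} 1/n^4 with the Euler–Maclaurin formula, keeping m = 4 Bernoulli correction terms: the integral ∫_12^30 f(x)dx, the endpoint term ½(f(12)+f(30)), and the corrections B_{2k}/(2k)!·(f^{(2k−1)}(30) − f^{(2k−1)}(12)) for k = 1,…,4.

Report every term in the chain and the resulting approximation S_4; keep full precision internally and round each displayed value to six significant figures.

Integral: ∫_12^30 1/x^4 dx = 0.000180556.
Boundary: ½(f(12) + f(30)) = ½(4.82253e-05 + 1.23457e-06) = 2.47299e-05.
So far: 0.000205285.
k=1: B_{2}/(2)! × [f^{(1)}(30) − f^{(1)}(12)] = 1/12 × (-1.64609e-07 − (-1.60751e-05)) = 1.32587e-06.
Partial sum through k=1: 0.000206611.
k=2: B_{4}/(4)! × [f^{(3)}(30) − f^{(3)}(12)] = −1/720 × (-5.48697e-09 − (-3.34898e-06)) = -4.64374e-09.
Partial sum through k=2: 0.000206607.
k=3: B_{6}/(6)! × [f^{(5)}(30) − f^{(5)}(12)] = 1/30240 × (-3.41411e-10 − (-1.30238e-06)) = 4.30569e-11.
Partial sum through k=3: 0.000206607.
k=4: B_{8}/(8)! × [f^{(7)}(30) − f^{(7)}(12)] = −1/1209600 × (-3.41411e-11 − (-8.13988e-07)) = -6.72912e-13.

S_4 ≈ 0.000206607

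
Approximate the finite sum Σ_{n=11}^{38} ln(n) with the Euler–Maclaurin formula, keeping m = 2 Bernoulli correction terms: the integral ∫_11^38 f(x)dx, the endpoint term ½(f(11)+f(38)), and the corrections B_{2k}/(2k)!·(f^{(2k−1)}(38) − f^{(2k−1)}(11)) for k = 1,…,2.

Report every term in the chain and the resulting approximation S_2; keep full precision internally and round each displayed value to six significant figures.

∫_11^38 ln(x) dx evaluates to 84.8514.
Boundary: ½(f(11) + f(38)) = ½(2.39790 + 3.63759) = 3.01774.
So far: 87.8692.
Correction k=1: B_{2}/2! · (f^{(1)}(38) − f^{(1)}(11)) = 1/12 · (0.0263158 − 0.0909091) = -0.00538278.
Running total after k=1: 87.8638.
Correction k=2: B_{4}/4! · (f^{(3)}(38) − f^{(3)}(11)) = −1/720 · (3.64485e-05 − 0.00150263) = 2.03636e-06.

S_2 ≈ 87.8638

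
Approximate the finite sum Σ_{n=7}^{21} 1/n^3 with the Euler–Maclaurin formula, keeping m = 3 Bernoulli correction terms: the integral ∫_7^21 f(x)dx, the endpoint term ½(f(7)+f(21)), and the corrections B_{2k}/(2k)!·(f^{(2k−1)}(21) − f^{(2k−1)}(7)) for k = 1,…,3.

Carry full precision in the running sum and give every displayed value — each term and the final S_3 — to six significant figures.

S_3 ≈ 0.0106842

∫_7^21 1/x^3 dx evaluates to 0.00907029.
Boundary: ½(f(7) + f(21)) = ½(0.00291545 + 0.000107980) = 0.00151172.
So far: 0.0105820.
Correction k=1: B_{2}/2! · (f^{(1)}(21) − f^{(1)}(7)) = 1/12 · (-1.54257e-05 − (-0.00124948)) = 0.000102838.
Partial sum through k=1: 0.0106848.
Correction k=2: B_{4}/4! · (f^{(3)}(21) − f^{(3)}(7)) = −1/720 · (-6.99577e-07 − (-0.000509992)) = -7.07350e-07.
Partial sum through k=2: 0.0106841.
Correction k=3: B_{6}/6! · (f^{(5)}(21) − f^{(5)}(7)) = 1/30240 · (-6.66264e-08 − (-0.000437136)) = 1.44533e-08.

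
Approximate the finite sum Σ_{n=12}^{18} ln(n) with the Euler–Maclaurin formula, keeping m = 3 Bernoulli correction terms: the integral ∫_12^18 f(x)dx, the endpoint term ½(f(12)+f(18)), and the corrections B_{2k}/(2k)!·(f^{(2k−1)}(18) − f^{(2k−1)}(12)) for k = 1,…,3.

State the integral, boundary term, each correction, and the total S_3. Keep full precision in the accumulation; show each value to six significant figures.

∫_12^18 ln(x) dx evaluates to 16.2078.
Boundary: ½(f(12) + f(18)) = ½(2.48491 + 2.89037) = 2.68764.
So far: 18.8955.
k=1: B_{2}/(2)! × [f^{(1)}(18) − f^{(1)}(12)] = 1/12 × (0.0555556 − 0.0833333) = -0.00231481.
Partial sum through k=1: 18.8931.
k=2: B_{4}/(4)! × [f^{(3)}(18) − f^{(3)}(12)] = −1/720 × (0.000342936 − 0.00115741) = 1.13121e-06.
Partial sum through k=2: 18.8931.
k=3: B_{6}/(6)! × [f^{(5)}(18) − f^{(5)}(12)] = 1/30240 × (1.27013e-05 − 9.64506e-05) = -2.76949e-09.

S_3 ≈ 18.8931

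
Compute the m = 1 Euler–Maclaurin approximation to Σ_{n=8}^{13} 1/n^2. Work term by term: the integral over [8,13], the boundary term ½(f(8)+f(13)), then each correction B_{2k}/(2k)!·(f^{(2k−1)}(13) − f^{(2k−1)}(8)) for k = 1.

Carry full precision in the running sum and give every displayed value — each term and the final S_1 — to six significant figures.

Integral: ∫_8^13 1/x^2 dx = 0.0480769.
½[f(8) + f(13)] = ½[0.0156250 + 0.00591716] = 0.0107711.
Running total after boundary: 0.0588480.
k=1: B_{2}/(2)! × [f^{(1)}(13) − f^{(1)}(8)] = 1/12 × (-0.000910332 − (-0.00390625)) = 0.000249660.

S_1 ≈ 0.0590977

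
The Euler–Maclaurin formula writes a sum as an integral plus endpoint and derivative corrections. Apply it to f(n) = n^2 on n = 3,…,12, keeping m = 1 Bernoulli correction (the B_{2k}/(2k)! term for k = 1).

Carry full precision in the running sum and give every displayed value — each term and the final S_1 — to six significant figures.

The integral term ∫_3^12 x^2 dx = 567.000.
Boundary: ½(f(3) + f(12)) = ½(9.00000 + 144.000) = 76.5000.
So far: 643.500.
Order-1 term: 1/12 · (24.0000 − 6.00000) = 1.50000.

S_1 ≈ 645.000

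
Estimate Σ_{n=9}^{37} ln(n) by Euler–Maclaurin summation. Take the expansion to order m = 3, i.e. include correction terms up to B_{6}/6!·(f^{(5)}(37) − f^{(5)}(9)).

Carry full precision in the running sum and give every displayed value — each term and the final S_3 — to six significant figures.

∫_9^37 ln(x) dx evaluates to 85.8289.
Boundary: ½(f(9) + f(37)) = ½(2.19722 + 3.61092) = 2.90407.
Integral + boundary = 88.7330.
k=1: B_{2}/(2)! × [f^{(1)}(37) − f^{(1)}(9)] = 1/12 × (0.0270270 − 0.111111) = -0.00700701.
Running total after k=1: 88.7260.
k=2: B_{4}/(4)! × [f^{(3)}(37) − f^{(3)}(9)] = −1/720 × (3.94843e-05 − 0.00274348) = 3.75556e-06.
Running total after k=2: 88.7260.
k=3: B_{6}/(6)! × [f^{(5)}(37) − f^{(5)}(9)] = 1/30240 × (3.46101e-07 − 0.000406442) = -1.34291e-08.

S_3 ≈ 88.7260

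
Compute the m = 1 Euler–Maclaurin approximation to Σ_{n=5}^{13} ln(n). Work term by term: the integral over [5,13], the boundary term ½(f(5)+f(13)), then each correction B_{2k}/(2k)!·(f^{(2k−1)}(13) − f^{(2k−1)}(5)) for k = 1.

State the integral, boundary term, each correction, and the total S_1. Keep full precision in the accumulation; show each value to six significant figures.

S_1 ≈ 19.3741

The integral term ∫_5^13 ln(x) dx = 17.2972.
½[f(5) + f(13)] = ½[1.60944 + 2.56495] = 2.08719.
Integral + boundary = 19.3843.
Correction k=1: B_{2}/2! · (f^{(1)}(13) − f^{(1)}(5)) = 1/12 · (0.0769231 − 0.200000) = -0.0102564.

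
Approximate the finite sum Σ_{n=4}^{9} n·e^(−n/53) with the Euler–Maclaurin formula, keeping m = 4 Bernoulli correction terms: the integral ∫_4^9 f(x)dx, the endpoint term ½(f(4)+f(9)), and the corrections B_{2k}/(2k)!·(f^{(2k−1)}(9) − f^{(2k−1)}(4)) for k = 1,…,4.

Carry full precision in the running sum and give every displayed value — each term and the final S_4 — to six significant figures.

Integral: ∫_4^9 x·e^(−x/53) dx = 28.5856.
Boundary: ½(f(4) + f(9)) = ½(3.70922 + 7.59442) = 5.65182.
Running total after boundary: 34.2375.
Order-1 term: 1/12 · (0.700533 − 0.857321) = -0.0130656.
After k=1: 34.2244.
Order-2 term: −1/720 · (0.000850189 − 0.000965444) = 1.60076e-07.
After k=2: 34.2244.
Order-3 term: 1/30240 · (5.16550e-07 − 5.78741e-07) = -2.05657e-12.
After k=3: 34.2244.
Order-4 term: −1/1209600 · (2.60034e-10 − 2.89706e-10) = 2.45311e-17.

S_4 ≈ 34.2244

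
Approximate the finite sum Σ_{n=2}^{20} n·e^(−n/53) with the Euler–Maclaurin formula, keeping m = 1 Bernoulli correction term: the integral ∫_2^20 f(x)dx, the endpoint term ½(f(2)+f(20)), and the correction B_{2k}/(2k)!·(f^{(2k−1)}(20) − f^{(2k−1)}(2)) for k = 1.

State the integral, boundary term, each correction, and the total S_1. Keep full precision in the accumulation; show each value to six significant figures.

S_1 ≈ 161.970

∫_2^20 x·e^(−x/53) dx evaluates to 154.192.
½[f(2) + f(20)] = ½[1.92593 + 13.7134] = 7.81967.
Running total after boundary: 162.011.
k=1: B_{2}/(2)! × [f^{(1)}(20) − f^{(1)}(2)] = 1/12 × (0.426927 − 0.926629) = -0.0416418.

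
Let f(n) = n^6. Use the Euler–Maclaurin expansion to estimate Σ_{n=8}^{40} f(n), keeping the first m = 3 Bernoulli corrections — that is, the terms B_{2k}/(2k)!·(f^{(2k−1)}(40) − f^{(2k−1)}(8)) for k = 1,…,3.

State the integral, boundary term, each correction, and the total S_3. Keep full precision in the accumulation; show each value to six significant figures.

∫_8^40 x^6 dx evaluates to 2.34054e+10.
½[f(8) + f(40)] = ½[262144 + 4.09600e+09] = 2.04813e+09.
Integral + boundary = 2.54535e+10.
k=1: B_{2}/(2)! × [f^{(1)}(40) − f^{(1)}(8)] = 1/12 × (6.14400e+08 − 196608) = 5.11836e+07.
Partial sum through k=1: 2.55047e+10.
k=2: B_{4}/(4)! × [f^{(3)}(40) − f^{(3)}(8)] = −1/720 × (7.68000e+06 − 61440.0) = -10581.3.
Partial sum through k=2: 2.55047e+10.
k=3: B_{6}/(6)! × [f^{(5)}(40) − f^{(5)}(8)] = 1/30240 × (28800.0 − 5760.00) = 0.761905.

S_3 ≈ 2.55047e+10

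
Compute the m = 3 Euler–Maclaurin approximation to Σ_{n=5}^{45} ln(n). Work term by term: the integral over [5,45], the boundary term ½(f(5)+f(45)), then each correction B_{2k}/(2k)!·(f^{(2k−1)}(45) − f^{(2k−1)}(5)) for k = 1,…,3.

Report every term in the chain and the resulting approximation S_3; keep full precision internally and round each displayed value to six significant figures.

The integral term ∫_5^45 ln(x) dx = 123.253.
½[f(5) + f(45)] = ½[1.60944 + 3.80666] = 2.70805.
Integral + boundary = 125.961.
Correction k=1: B_{2}/2! · (f^{(1)}(45) − f^{(1)}(5)) = 1/12 · (0.0222222 − 0.200000) = -0.0148148.
Partial sum through k=1: 125.946.
Correction k=2: B_{4}/4! · (f^{(3)}(45) − f^{(3)}(5)) = −1/720 · (2.19479e-05 − 0.0160000) = 2.21917e-05.
Partial sum through k=2: 125.946.
Correction k=3: B_{6}/6! · (f^{(5)}(45) − f^{(5)}(5)) = 1/30240 · (1.30061e-07 − 0.00768000) = -2.53964e-07.

S_3 ≈ 125.946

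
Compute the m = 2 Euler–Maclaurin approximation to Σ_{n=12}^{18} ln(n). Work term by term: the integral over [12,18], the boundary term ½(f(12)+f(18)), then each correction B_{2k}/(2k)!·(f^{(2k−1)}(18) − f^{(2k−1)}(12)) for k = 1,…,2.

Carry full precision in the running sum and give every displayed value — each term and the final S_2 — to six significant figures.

Integral: ∫_12^18 ln(x) dx = 16.2078.
Boundary: ½(f(12) + f(18)) = ½(2.48491 + 2.89037) = 2.68764.
Running total after boundary: 18.8955.
k=1: B_{2}/(2)! × [f^{(1)}(18) − f^{(1)}(12)] = 1/12 × (0.0555556 − 0.0833333) = -0.00231481.
Running total after k=1: 18.8931.
k=2: B_{4}/(4)! × [f^{(3)}(18) − f^{(3)}(12)] = −1/720 × (0.000342936 − 0.00115741) = 1.13121e-06.

S_2 ≈ 18.8931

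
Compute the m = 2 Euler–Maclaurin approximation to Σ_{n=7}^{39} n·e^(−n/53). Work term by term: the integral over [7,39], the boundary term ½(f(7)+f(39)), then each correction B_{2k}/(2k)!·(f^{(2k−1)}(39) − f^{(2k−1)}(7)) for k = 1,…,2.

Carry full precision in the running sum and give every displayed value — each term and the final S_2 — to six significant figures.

S_2 ≈ 462.826

∫_7^39 x·e^(−x/53) dx evaluates to 450.470.
Endpoint term: (f(7) + f(39))/2 = (6.13392 + 18.6848)/2 = 12.4094.
Running total after boundary: 462.879.
k=1: B_{2}/(2)! × [f^{(1)}(39) − f^{(1)}(7)] = 1/12 × (0.126554 − 0.760540) = -0.0528322.
Partial sum through k=1: 462.826.
k=2: B_{4}/(4)! × [f^{(3)}(39) − f^{(3)}(7)] = −1/720 × (0.000386170 − 0.000894657) = 7.06231e-07.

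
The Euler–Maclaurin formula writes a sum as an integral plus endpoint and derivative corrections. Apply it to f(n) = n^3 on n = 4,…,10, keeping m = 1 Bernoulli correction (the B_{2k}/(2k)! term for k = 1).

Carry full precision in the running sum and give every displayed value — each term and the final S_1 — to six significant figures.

S_1 ≈ 2989.00

∫_4^10 x^3 dx evaluates to 2436.00.
Boundary: ½(f(4) + f(10)) = ½(64.0000 + 1000.00) = 532.000.
So far: 2968.00.
Correction k=1: B_{2}/2! · (f^{(1)}(10) − f^{(1)}(4)) = 1/12 · (300.000 − 48.0000) = 21.0000.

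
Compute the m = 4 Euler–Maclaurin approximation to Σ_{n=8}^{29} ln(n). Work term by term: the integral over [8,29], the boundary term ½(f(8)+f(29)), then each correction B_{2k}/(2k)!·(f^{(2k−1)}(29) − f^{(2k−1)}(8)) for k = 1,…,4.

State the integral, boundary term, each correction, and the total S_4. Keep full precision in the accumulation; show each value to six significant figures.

The integral term ∫_8^29 ln(x) dx = 60.0160.
Boundary: ½(f(8) + f(29)) = ½(2.07944 + 3.36730) = 2.72337.
Running total after boundary: 62.7394.
k=1: B_{2}/(2)! × [f^{(1)}(29) − f^{(1)}(8)] = 1/12 × (0.0344828 − 0.125000) = -0.00754310.
Running total after k=1: 62.7319.
k=2: B_{4}/(4)! × [f^{(3)}(29) − f^{(3)}(8)] = −1/720 × (8.20042e-05 − 0.00390625) = 5.31145e-06.
Running total after k=2: 62.7319.
k=3: B_{6}/(6)! × [f^{(5)}(29) − f^{(5)}(8)] = 1/30240 × (1.17010e-06 − 0.000732422) = -2.41816e-08.
Running total after k=3: 62.7319.
k=4: B_{8}/(8)! × [f^{(7)}(29) − f^{(7)}(8)] = −1/1209600 × (4.17394e-08 − 0.000343323) = 2.83797e-10.

S_4 ≈ 62.7319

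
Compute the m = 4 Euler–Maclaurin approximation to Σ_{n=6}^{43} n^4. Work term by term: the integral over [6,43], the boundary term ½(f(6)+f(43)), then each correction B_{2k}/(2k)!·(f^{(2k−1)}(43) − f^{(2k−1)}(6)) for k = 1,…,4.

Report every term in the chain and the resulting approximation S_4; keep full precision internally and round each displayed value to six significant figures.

The integral term ∫_6^43 x^4 dx = 2.94001e+07.
½[f(6) + f(43)] = ½[1296.00 + 3.41880e+06] = 1.71005e+06.
Integral + boundary = 3.11102e+07.
Correction k=1: B_{2}/2! · (f^{(1)}(43) − f^{(1)}(6)) = 1/12 · (318028 − 864.000) = 26430.3.
Running total after k=1: 3.11366e+07.
Correction k=2: B_{4}/4! · (f^{(3)}(43) − f^{(3)}(6)) = −1/720 · (1032.00 − 144.000) = -1.23333.
Running total after k=2: 3.11366e+07.
Correction k=3: B_{6}/6! · (f^{(5)}(43) − f^{(5)}(6)) = 1/30240 · (0.00000 − 0.00000) = 0.00000.
Running total after k=3: 3.11366e+07.
Correction k=4: B_{8}/8! · (f^{(7)}(43) − f^{(7)}(6)) = −1/1209600 · (0.00000 − 0.00000) = 0.00000.

S_4 ≈ 3.11366e+07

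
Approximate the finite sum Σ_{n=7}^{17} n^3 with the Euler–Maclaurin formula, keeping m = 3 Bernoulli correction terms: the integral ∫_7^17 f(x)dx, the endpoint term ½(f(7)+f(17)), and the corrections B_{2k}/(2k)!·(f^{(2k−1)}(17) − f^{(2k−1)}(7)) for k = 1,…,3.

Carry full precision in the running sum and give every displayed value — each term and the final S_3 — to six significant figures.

S_3 ≈ 22968.0

Integral: ∫_7^17 x^3 dx = 20280.0.
½[f(7) + f(17)] = ½[343.000 + 4913.00] = 2628.00.
So far: 22908.0.
Order-1 term: 1/12 · (867.000 − 147.000) = 60.0000.
Running total after k=1: 22968.0.
Order-2 term: −1/720 · (6.00000 − 6.00000) = 0.00000.
Running total after k=2: 22968.0.
Order-3 term: 1/30240 · (0.00000 − 0.00000) = 0.00000.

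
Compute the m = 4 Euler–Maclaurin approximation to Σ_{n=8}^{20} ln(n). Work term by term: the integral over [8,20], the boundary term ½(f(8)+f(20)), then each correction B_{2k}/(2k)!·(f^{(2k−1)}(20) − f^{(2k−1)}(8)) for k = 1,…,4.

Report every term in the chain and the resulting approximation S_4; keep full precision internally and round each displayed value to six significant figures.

S_4 ≈ 33.8105

∫_8^20 ln(x) dx evaluates to 31.2791.
½[f(8) + f(20)] = ½[2.07944 + 2.99573] = 2.53759.
Integral + boundary = 33.8167.
k=1: B_{2}/(2)! × [f^{(1)}(20) − f^{(1)}(8)] = 1/12 × (0.0500000 − 0.125000) = -0.00625000.
After k=1: 33.8105.
k=2: B_{4}/(4)! × [f^{(3)}(20) − f^{(3)}(8)] = −1/720 × (0.000250000 − 0.00390625) = 5.07812e-06.
After k=2: 33.8105.
k=3: B_{6}/(6)! × [f^{(5)}(20) − f^{(5)}(8)] = 1/30240 × (7.50000e-06 − 0.000732422) = -2.39723e-08.
After k=3: 33.8105.
k=4: B_{8}/(8)! × [f^{(7)}(20) − f^{(7)}(8)] = −1/1209600 × (5.62500e-07 − 0.000343323) = 2.83367e-10.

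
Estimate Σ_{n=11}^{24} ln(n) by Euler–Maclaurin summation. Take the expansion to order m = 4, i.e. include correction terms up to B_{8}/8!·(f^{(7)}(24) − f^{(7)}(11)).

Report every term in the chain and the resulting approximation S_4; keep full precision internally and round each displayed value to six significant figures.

Integral: ∫_11^24 ln(x) dx = 36.8964.
Endpoint term: (f(11) + f(24))/2 = (2.39790 + 3.17805)/2 = 2.78797.
Running total after boundary: 39.6844.
Correction k=1: B_{2}/2! · (f^{(1)}(24) − f^{(1)}(11)) = 1/12 · (0.0416667 − 0.0909091) = -0.00410354.
Running total after k=1: 39.6803.
Correction k=2: B_{4}/4! · (f^{(3)}(24) − f^{(3)}(11)) = −1/720 · (0.000144676 − 0.00150263) = 1.88605e-06.
Running total after k=2: 39.6803.
Correction k=3: B_{6}/6! · (f^{(5)}(24) − f^{(5)}(11)) = 1/30240 · (3.01408e-06 − 0.000149021) = -4.82827e-09.
Running total after k=3: 39.6803.
Correction k=4: B_{8}/8! · (f^{(7)}(24) − f^{(7)}(11)) = −1/1209600 · (1.56983e-07 − 3.69474e-05) = 3.04153e-11.

S_4 ≈ 39.6803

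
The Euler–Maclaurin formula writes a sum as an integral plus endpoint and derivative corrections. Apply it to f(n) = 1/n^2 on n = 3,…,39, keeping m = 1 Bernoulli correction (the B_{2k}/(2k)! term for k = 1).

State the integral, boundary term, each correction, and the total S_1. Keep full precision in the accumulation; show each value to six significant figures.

S_1 ≈ 0.369747

Integral: ∫_3^39 1/x^2 dx = 0.307692.
Boundary: ½(f(3) + f(39)) = ½(0.111111 + 0.000657462) = 0.0558843.
Running total after boundary: 0.363577.
Order-1 term: 1/12 · (-3.37160e-05 − (-0.0740741)) = 0.00617003.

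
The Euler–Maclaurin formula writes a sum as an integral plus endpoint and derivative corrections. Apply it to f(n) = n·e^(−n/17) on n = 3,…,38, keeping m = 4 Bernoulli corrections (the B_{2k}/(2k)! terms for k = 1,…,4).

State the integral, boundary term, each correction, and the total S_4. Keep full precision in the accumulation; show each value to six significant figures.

The integral term ∫_3^38 x·e^(−x/17) dx = 184.988.
Endpoint term: (f(3) + f(38))/2 = (2.51467 + 4.06451)/2 = 3.28959.
Running total after boundary: 188.277.
k=1: B_{2}/(2)! × [f^{(1)}(38) − f^{(1)}(3)] = 1/12 × (-0.132128 − 0.690302) = -0.0685358.
After k=1: 188.209.
k=2: B_{4}/(4)! × [f^{(3)}(38) − f^{(3)}(3)] = −1/720 × (0.000283022 − 0.00818944) = 1.09811e-05.
After k=2: 188.209.
k=3: B_{6}/(6)! × [f^{(5)}(38) − f^{(5)}(3)] = 1/30240 × (3.54060e-06 − 4.84093e-05) = -1.48375e-09.
After k=3: 188.209.
k=4: B_{8}/(8)! × [f^{(7)}(38) − f^{(7)}(3)] = −1/1209600 × (2.11138e-08 − 2.36960e-07) = 1.78444e-13.

S_4 ≈ 188.209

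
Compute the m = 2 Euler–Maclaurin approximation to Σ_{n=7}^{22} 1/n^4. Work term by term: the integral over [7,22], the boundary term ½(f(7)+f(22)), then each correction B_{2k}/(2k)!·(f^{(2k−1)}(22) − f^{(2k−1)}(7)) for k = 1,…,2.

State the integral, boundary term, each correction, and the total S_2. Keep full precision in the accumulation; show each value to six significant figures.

S_2 ≈ 0.00117046

∫_7^22 1/x^4 dx evaluates to 0.000940513.
Boundary: ½(f(7) + f(22)) = ½(0.000416493 + 4.26883e-06) = 0.000210381.
So far: 0.00115089.
k=1: B_{2}/(2)! × [f^{(1)}(22) − f^{(1)}(7)] = 1/12 × (-7.76152e-07 − (-0.000237996)) = 1.97683e-05.
After k=1: 0.00117066.
k=2: B_{4}/(4)! × [f^{(3)}(22) − f^{(3)}(7)] = −1/720 × (-4.81086e-08 − (-0.000145712)) = -2.02311e-07.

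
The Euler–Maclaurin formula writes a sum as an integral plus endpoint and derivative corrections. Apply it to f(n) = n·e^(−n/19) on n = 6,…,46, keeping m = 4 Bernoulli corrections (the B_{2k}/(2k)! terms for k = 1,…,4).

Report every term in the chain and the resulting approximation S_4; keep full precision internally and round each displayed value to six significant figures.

∫_6^46 x·e^(−x/19) dx evaluates to 236.673.
½[f(6) + f(46)] = ½[4.37528 + 4.08609] = 4.23068.
Integral + boundary = 240.904.
k=1: B_{2}/(2)! × [f^{(1)}(46) − f^{(1)}(6)] = 1/12 × (-0.126229 − 0.498935) = -0.0520970.
Partial sum through k=1: 240.852.
k=2: B_{4}/(4)! × [f^{(3)}(46) − f^{(3)}(6)] = −1/720 × (0.000142456 − 0.00542205) = 7.33277e-06.
Partial sum through k=2: 240.852.
k=3: B_{6}/(6)! × [f^{(5)}(46) − f^{(5)}(6)] = 1/30240 × (1.75784e-06 − 2.62106e-05) = -8.08622e-10.
Partial sum through k=3: 240.852.
k=4: B_{8}/(8)! × [f^{(7)}(46) − f^{(7)}(6)] = −1/1209600 × (8.64558e-09 − 1.03606e-07) = 7.85052e-14.

S_4 ≈ 240.852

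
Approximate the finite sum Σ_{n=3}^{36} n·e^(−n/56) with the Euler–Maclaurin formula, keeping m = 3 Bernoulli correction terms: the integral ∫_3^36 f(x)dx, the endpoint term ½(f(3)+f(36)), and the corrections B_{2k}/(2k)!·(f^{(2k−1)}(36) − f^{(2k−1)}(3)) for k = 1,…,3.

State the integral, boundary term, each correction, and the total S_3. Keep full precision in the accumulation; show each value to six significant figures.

∫_3^36 x·e^(−x/56) dx evaluates to 422.798.
Endpoint term: (f(3) + f(36))/2 = (2.84351 + 18.9284)/2 = 10.8859.
Running total after boundary: 433.684.
Correction k=1: B_{2}/2! · (f^{(1)}(36) − f^{(1)}(3)) = 1/12 · (0.187781 − 0.897061) = -0.0591066.
Partial sum through k=1: 433.624.
Correction k=2: B_{4}/4! · (f^{(3)}(36) − f^{(3)}(3)) = −1/720 · (0.000395203 − 0.000890541) = 6.87970e-07.
Partial sum through k=2: 433.624.
Correction k=3: B_{6}/6! · (f^{(5)}(36) − f^{(5)}(3)) = 1/30240 · (2.32949e-07 − 4.76732e-07) = -8.06160e-12.

S_3 ≈ 433.624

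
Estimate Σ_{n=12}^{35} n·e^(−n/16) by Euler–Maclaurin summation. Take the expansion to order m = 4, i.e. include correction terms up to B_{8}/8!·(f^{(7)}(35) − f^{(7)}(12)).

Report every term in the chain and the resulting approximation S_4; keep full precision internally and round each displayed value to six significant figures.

S_4 ≈ 124.844

∫_12^35 x·e^(−x/16) dx evaluates to 120.068.
Boundary: ½(f(12) + f(35)) = ½(5.66840 + 3.92689) = 4.79764.
Running total after boundary: 124.865.
k=1: B_{2}/(2)! × [f^{(1)}(35) − f^{(1)}(12)] = 1/12 × (-0.133234 − 0.118092) = -0.0209438.
Partial sum through k=1: 124.844.
k=2: B_{4}/(4)! × [f^{(3)}(35) − f^{(3)}(12)] = −1/720 × (0.000356094 − 0.00415166) = 5.27162e-06.
Partial sum through k=2: 124.844.
k=3: B_{6}/(6)! × [f^{(5)}(35) − f^{(5)}(12)] = 1/30240 × (4.81497e-06 − 3.06329e-05) = -8.53768e-10.
Partial sum through k=3: 124.844.
k=4: B_{8}/(8)! × [f^{(7)}(35) − f^{(7)}(12)] = −1/1209600 × (3.21834e-08 − 1.75970e-07) = 1.18871e-13.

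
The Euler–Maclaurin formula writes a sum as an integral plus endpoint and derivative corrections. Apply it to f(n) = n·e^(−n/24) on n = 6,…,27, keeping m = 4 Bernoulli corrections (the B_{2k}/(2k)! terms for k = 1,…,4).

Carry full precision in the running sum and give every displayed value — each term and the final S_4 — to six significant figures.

∫_6^27 x·e^(−x/24) dx evaluates to 163.362.
½[f(6) + f(27)] = ½[4.67280 + 8.76562] = 6.71921.
Integral + boundary = 170.081.
Correction k=1: B_{2}/2! · (f^{(1)}(27) − f^{(1)}(6)) = 1/12 · (-0.0405816 − 0.584101) = -0.0520568.
Running total after k=1: 170.029.
Correction k=2: B_{4}/4! · (f^{(3)}(27) − f^{(3)}(6)) = −1/720 · (0.00105681 − 0.00371823) = 3.69642e-06.
Running total after k=2: 170.029.
Correction k=3: B_{6}/6! · (f^{(5)}(27) − f^{(5)}(6)) = 1/30240 · (3.79180e-06 − 1.11500e-05) = -2.43327e-10.
Running total after k=3: 170.029.
Correction k=4: B_{8}/8! · (f^{(7)}(27) − f^{(7)}(6)) = −1/1209600 · (9.98066e-09 − 2.75082e-08) = 1.44904e-14.

S_4 ≈ 170.029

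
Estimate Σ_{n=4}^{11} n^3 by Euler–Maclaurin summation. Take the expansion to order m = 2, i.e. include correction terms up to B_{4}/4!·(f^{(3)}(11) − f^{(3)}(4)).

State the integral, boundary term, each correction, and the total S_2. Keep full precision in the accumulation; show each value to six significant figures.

Integral: ∫_4^11 x^3 dx = 3596.25.
Endpoint term: (f(4) + f(11))/2 = (64.0000 + 1331.00)/2 = 697.500.
Running total after boundary: 4293.75.
Order-1 term: 1/12 · (363.000 − 48.0000) = 26.2500.
Running total after k=1: 4320.00.
Order-2 term: −1/720 · (6.00000 − 6.00000) = 0.00000.

S_2 ≈ 4320.00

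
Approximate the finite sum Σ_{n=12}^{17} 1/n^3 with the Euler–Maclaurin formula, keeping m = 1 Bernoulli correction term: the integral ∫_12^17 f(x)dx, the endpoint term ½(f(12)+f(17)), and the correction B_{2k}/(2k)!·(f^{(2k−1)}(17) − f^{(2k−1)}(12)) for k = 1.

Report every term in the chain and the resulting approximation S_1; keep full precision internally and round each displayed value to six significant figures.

S_1 ≈ 0.00214230

∫_12^17 1/x^3 dx evaluates to 0.00174212.
Boundary: ½(f(12) + f(17)) = ½(0.000578704 + 0.000203542) = 0.000391123.
Running total after boundary: 0.00213324.
k=1: B_{2}/(2)! × [f^{(1)}(17) − f^{(1)}(12)] = 1/12 × (-3.59191e-05 − (-0.000144676)) = 9.06307e-06.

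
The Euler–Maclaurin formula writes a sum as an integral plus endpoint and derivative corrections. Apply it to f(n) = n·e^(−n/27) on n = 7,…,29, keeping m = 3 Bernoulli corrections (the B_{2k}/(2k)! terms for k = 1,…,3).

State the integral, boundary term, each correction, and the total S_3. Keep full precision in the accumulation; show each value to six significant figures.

S_3 ≈ 199.434

Integral: ∫_7^29 x·e^(−x/27) dx = 191.830.
Endpoint term: (f(7) + f(29))/2 = (5.40136 + 9.90680)/2 = 7.65408.
Integral + boundary = 199.484.
k=1: B_{2}/(2)! × [f^{(1)}(29) − f^{(1)}(7)] = 1/12 × (-0.0253047 − 0.571573) = -0.0497398.
After k=1: 199.434.
k=2: B_{4}/(4)! × [f^{(3)}(29) − f^{(3)}(7)] = −1/720 × (0.000902501 − 0.00290099) = 2.77567e-06.
After k=2: 199.434.
k=3: B_{6}/(6)! × [f^{(5)}(29) − f^{(5)}(7)] = 1/30240 × (2.52361e-06 − 6.88329e-06) = -1.44169e-10.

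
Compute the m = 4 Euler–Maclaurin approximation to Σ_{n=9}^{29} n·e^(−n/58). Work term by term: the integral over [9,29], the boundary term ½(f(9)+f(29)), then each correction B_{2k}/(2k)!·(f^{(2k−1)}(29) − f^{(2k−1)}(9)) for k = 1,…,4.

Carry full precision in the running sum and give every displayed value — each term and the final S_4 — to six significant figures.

S_4 ≈ 279.515

The integral term ∫_9^29 x·e^(−x/58) dx = 266.902.
½[f(9) + f(29)] = ½[7.70641 + 17.5894] = 12.6479.
Integral + boundary = 279.550.
Order-1 term: 1/12 · (0.303265 − 0.723398) = -0.0350111.
Partial sum through k=1: 279.515.
Order-2 term: −1/720 · (0.000450751 − 0.000724118) = 3.79676e-07.
Partial sum through k=2: 279.515.
Order-3 term: 1/30240 · (2.41187e-07 − 3.66586e-07) = -4.14680e-12.
Partial sum through k=3: 279.515.
Order-4 term: −1/1209600 · (1.03561e-10 − 1.53959e-10) = 4.16643e-17.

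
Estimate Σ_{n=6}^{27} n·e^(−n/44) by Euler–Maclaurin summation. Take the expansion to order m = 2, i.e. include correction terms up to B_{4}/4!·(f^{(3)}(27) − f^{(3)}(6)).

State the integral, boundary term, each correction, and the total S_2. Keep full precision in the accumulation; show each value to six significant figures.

∫_6^27 x·e^(−x/44) dx evaluates to 228.289.
½[f(6) + f(27)] = ½[5.23515 + 14.6172] = 9.92619.
Integral + boundary = 238.215.
Order-1 term: 1/12 · (0.209169 − 0.753545) = -0.0453646.
After k=1: 238.170.
Order-2 term: −1/720 · (0.000667317 − 0.00129060) = 8.65666e-07.

S_2 ≈ 238.170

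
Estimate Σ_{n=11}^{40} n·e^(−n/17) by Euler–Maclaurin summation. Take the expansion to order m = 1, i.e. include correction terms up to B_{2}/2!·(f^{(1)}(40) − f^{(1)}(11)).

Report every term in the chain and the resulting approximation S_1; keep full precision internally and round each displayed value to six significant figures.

S_1 ≈ 161.840

∫_11^40 x·e^(−x/17) dx evaluates to 157.084.
Boundary: ½(f(11) + f(40)) = ½(5.75942 + 3.80356) = 4.78149.
Integral + boundary = 161.866.
k=1: B_{2}/(2)! × [f^{(1)}(40) − f^{(1)}(11)] = 1/12 × (-0.128650 − 0.184794) = -0.0261203.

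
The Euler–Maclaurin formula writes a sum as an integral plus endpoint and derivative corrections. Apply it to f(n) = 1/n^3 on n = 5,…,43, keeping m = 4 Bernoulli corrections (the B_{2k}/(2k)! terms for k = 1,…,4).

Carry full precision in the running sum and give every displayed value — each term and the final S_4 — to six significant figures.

∫_5^43 1/x^3 dx evaluates to 0.0197296.
Endpoint term: (f(5) + f(43))/2 = (0.00800000 + 1.25775e-05)/2 = 0.00400629.
Integral + boundary = 0.0237359.
k=1: B_{2}/(2)! × [f^{(1)}(43) − f^{(1)}(5)] = 1/12 × (-8.77501e-07 − (-0.00480000)) = 0.000399927.
Partial sum through k=1: 0.0241358.
k=2: B_{4}/(4)! × [f^{(3)}(43) − f^{(3)}(5)] = −1/720 × (-9.49162e-09 − (-0.00384000)) = -5.33332e-06.
Partial sum through k=2: 0.0241305.
k=3: B_{6}/(6)! × [f^{(5)}(43) − f^{(5)}(5)] = 1/30240 × (-2.15602e-10 − (-0.00645120)) = 2.13333e-07.
Partial sum through k=3: 0.0241307.
k=4: B_{8}/(8)! × [f^{(7)}(43) − f^{(7)}(5)] = −1/1209600 × (-8.39554e-12 − (-0.0185795)) = -1.53600e-08.

S_4 ≈ 0.0241307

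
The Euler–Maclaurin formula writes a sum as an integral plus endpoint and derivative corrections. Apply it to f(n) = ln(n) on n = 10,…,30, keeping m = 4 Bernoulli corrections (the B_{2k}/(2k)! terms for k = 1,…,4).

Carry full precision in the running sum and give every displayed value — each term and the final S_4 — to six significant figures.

S_4 ≈ 61.8564

Integral: ∫_10^30 ln(x) dx = 59.0101.
½[f(10) + f(30)] = ½[2.30259 + 3.40120] = 2.85189.
Running total after boundary: 61.8620.
Order-1 term: 1/12 · (0.0333333 − 0.100000) = -0.00555556.
Running total after k=1: 61.8564.
Order-2 term: −1/720 · (7.40741e-05 − 0.00200000) = 2.67490e-06.
Running total after k=2: 61.8564.
Order-3 term: 1/30240 · (9.87654e-07 − 0.000240000) = -7.90385e-09.
Running total after k=3: 61.8564.
Order-4 term: −1/1209600 · (3.29218e-08 − 7.20000e-05) = 5.94966e-11.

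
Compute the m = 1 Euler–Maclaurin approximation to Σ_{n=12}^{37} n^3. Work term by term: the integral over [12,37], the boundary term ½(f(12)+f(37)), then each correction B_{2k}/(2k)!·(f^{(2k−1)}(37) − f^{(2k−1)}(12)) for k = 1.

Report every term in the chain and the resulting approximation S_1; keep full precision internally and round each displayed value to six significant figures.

S_1 ≈ 489853

Integral: ∫_12^37 x^3 dx = 463356.
Boundary: ½(f(12) + f(37)) = ½(1728.00 + 50653.0) = 26190.5.
Integral + boundary = 489547.
k=1: B_{2}/(2)! × [f^{(1)}(37) − f^{(1)}(12)] = 1/12 × (4107.00 − 432.000) = 306.250.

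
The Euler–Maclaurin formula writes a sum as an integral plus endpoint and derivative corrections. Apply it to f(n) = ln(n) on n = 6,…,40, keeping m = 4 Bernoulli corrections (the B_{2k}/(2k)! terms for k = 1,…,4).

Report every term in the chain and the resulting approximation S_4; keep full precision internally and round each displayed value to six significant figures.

S_4 ≈ 105.533

The integral term ∫_6^40 ln(x) dx = 102.805.
½[f(6) + f(40)] = ½[1.79176 + 3.68888] = 2.74032.
Integral + boundary = 105.545.
k=1: B_{2}/(2)! × [f^{(1)}(40) − f^{(1)}(6)] = 1/12 × (0.0250000 − 0.166667) = -0.0118056.
Partial sum through k=1: 105.533.
k=2: B_{4}/(4)! × [f^{(3)}(40) − f^{(3)}(6)] = −1/720 × (3.12500e-05 − 0.00925926) = 1.28167e-05.
Partial sum through k=2: 105.533.
k=3: B_{6}/(6)! × [f^{(5)}(40) − f^{(5)}(6)] = 1/30240 × (2.34375e-07 − 0.00308642) = -1.02056e-07.
Partial sum through k=3: 105.533.
k=4: B_{8}/(8)! × [f^{(7)}(40) − f^{(7)}(6)] = −1/1209600 × (4.39453e-09 − 0.00257202) = 2.12633e-09.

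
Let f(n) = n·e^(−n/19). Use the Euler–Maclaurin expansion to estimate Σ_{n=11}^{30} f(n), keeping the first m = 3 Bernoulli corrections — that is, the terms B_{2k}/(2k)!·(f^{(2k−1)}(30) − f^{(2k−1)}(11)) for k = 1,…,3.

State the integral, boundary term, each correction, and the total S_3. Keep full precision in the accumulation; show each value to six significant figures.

S_3 ≈ 133.659

∫_11^30 x·e^(−x/19) dx evaluates to 127.513.
Endpoint term: (f(11) + f(30))/2 = (6.16537 + 6.18576)/2 = 6.17556.
So far: 133.689.
Correction k=1: B_{2}/2! · (f^{(1)}(30) − f^{(1)}(11)) = 1/12 · (-0.119374 − 0.235995) = -0.0296141.
After k=1: 133.659.
Correction k=2: B_{4}/4! · (f^{(3)}(30) − f^{(3)}(11)) = −1/720 · (0.000811661 − 0.00375892) = 4.09342e-06.
After k=2: 133.659.
Correction k=3: B_{6}/6! · (f^{(5)}(30) − f^{(5)}(11)) = 1/30240 · (5.41274e-06 − 1.90142e-05) = -4.49783e-10.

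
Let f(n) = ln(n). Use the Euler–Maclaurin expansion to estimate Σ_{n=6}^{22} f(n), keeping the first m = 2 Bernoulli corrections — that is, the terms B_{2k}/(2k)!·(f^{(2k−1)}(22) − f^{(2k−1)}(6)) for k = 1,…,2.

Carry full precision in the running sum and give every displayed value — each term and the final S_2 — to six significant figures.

S_2 ≈ 43.6837

∫_6^22 ln(x) dx evaluates to 41.2524.
Boundary: ½(f(6) + f(22)) = ½(1.79176 + 3.09104) = 2.44140.
So far: 43.6938.
k=1: B_{2}/(2)! × [f^{(1)}(22) − f^{(1)}(6)] = 1/12 × (0.0454545 − 0.166667) = -0.0101010.
After k=1: 43.6837.
k=2: B_{4}/(4)! × [f^{(3)}(22) − f^{(3)}(6)] = −1/720 × (0.000187829 − 0.00925926) = 1.25992e-05.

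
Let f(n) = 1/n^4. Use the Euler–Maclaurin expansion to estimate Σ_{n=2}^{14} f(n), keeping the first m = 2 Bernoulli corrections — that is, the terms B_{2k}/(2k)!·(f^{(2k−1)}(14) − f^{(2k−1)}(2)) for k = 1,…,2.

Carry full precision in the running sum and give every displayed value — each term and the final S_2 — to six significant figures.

S_2 ≈ 0.0819222

The integral term ∫_2^14 1/x^4 dx = 0.0415452.
Endpoint term: (f(2) + f(14))/2 = (0.0625000 + 2.60308e-05)/2 = 0.0312630.
Integral + boundary = 0.0728082.
Order-1 term: 1/12 · (-7.43738e-06 − (-0.125000)) = 0.0104160.
After k=1: 0.0832243.
Order-2 term: −1/720 · (-1.13837e-06 − (-0.937500)) = -0.00130208.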